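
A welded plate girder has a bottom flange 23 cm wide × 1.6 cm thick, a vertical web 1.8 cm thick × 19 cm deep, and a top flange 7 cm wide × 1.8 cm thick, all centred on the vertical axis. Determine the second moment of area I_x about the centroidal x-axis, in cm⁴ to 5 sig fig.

I_x ≈ 5571.3 cm⁴

Break the section into simple shapes (no overlaps), measuring from the bottom-left corner of the bounding box.
Bottom plate: 23 × 1.6, A = 36.8 cm², y = 0.8 cm, Ī = 7.850667 cm⁴.
Web plate: 1.8 × 19, A = 34.2 cm², y = 11.1 cm, Ī = 1028.85 cm⁴.
Top plate: 7 × 1.8, A = 12.6 cm², y = 21.5 cm, Ī = 3.402 cm⁴.
Centroid: ȳ = ΣA·y / ΣA = 8.133493 cm.
Transfer each piece to the centroidal x-axis using Ī + A·d² with d = y − 8.133493:
  bottom plate: d = -7.333493 cm → contributes +1986.959 cm⁴
  web plate: d = 2.966507 cm → contributes +1329.816 cm⁴
  top plate: d = 13.36651 cm → contributes +2254.562 cm⁴
Total I = 5571.337 cm⁴.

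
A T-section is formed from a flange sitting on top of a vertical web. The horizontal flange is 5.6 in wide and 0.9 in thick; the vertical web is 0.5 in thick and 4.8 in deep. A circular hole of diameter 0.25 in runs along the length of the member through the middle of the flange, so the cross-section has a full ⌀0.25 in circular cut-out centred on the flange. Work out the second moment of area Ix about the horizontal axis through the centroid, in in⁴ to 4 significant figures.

Ix ≈ 18.11 in⁴

Split into non-overlapping primitives; take the origin at the lower-left of the bounding box.
Flange: 5.6 × 0.9, A = 5.04 in², y = 5.25 in, Ī = 0.3402 in⁴.
Web: 0.5 × 4.8, A = 2.4 in², y = 2.4 in, Ī = 4.608 in⁴.
Hole (subtracted): ⌀0.25, A = 0.0490874 in², y = 5.25 in, Ī = 0.000191748 in⁴.
Centroid: ȳ = ΣA·y / ΣA = 4.32454 in.
Transfer each piece to the horizontal axis through the centroid using Ī + A·d² with d = y − 4.32454:
  flange: d = 0.925461 in → contributes +4.65685 in⁴
  web: d = -1.92454 in → contributes +13.4972 in⁴
  hole: d = 0.925461 in → contributes −0.042234 in⁴
Total I = 18.1119 in⁴.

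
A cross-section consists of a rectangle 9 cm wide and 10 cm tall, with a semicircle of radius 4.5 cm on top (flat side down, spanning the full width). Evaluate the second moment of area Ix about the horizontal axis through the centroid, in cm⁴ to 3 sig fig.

Ix ≈ 1920 cm⁴

Break the section into simple shapes (no overlaps), measuring from the bottom-left corner of the bounding box.
Rectangular body: 9 × 10, A = 90 cm², y = 5 cm, Ī = 750 cm⁴.
Semicircular cap: semicircle r = 4.5, A = 31.809 cm², y = 11.91 cm, Ī = 45.007 cm⁴.
Centroid: ȳ = ΣA·y / ΣA = 6.8044 cm.
Transfer each piece to the horizontal axis through the centroid using Ī + A·d² with d = y − 6.8044:
  rectangular body: d = -1.8044 cm → contributes +1 043 cm⁴
  semicircular cap: d = 5.1054 cm → contributes +874.12 cm⁴
Total I = 1917.1 cm⁴.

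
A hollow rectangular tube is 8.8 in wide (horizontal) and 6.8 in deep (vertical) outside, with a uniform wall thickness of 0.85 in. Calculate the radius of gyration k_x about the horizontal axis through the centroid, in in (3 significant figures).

k_x ≈ 2.54 in

Split into non-overlapping primitives; take the origin at the lower-left of the bounding box.
Outer rectangle: 8.8 × 6.8, A = 59.84 in², y = 3.4 in, Ī = 230.58 in⁴.
Inner void (subtracted): 7.1 × 5.1, A = 36.21 in², y = 3.4 in, Ī = 78.485 in⁴.
By symmetry the centroid is at mid-height, ȳ = 3.4 in.
All pieces are centred on the horizontal axis through the centroid, so I = ΣĪ (holes subtracted) = 152.1 in⁴.
Radius of gyration: k = √(I/A) = √(152.1 / 23.63) = 2.5371 in.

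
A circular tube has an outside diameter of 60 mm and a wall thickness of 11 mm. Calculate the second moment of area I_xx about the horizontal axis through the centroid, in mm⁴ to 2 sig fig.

Treat the section as a set of non-overlapping primitives; coordinates are from the bounding-box lower-left.
Outer circle: ⌀60, A = 2 827 mm², y = 30 mm, Ī = 636 173 mm⁴.
Bore (subtracted): ⌀38, A = 1 134 mm², y = 30 mm, Ī = 102 354 mm⁴.
By symmetry the centroid is at mid-height, ȳ = 30 mm.
All pieces are centred on the horizontal axis through the centroid, so I = ΣĪ (holes subtracted) = 533 819 mm⁴.

I_xx ≈ 5.3 × 10⁵ mm⁴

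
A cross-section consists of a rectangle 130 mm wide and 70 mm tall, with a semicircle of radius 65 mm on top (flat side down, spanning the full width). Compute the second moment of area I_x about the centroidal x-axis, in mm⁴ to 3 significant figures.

I_x ≈ 2.07 × 10⁷ mm⁴

Treat the section as a set of non-overlapping primitives; coordinates are from the bounding-box lower-left.
Rectangular body: 130 × 70, A = 9 100 mm², y = 35 mm, Ī = 3 715 833 mm⁴.
Semicircular cap: semicircle r = 65, A = 6636.6 mm², y = 97.587 mm, Ī = 1 959 230 mm⁴.
Centroid: ȳ = ΣA·y / ΣA = 61.395 mm.
Transfer each piece to the centroidal x-axis using Ī + A·d² with d = y − 61.395:
  rectangular body: d = -26.395 mm → contributes +10 055 673 mm⁴
  semicircular cap: d = 36.192 mm → contributes +10 652 298 mm⁴
Total I = 20 707 970 mm⁴.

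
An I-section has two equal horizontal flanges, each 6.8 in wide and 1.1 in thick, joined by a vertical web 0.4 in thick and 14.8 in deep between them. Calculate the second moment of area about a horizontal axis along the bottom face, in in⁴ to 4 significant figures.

Break the section into simple shapes (no overlaps), measuring from the bottom-left corner of the bounding box.
Bottom flange: 6.8 × 1.1, A = 7.48 in², y = 0.55 in, Ī = 0.754233 in⁴.
Web: 0.4 × 14.8, A = 5.92 in², y = 8.5 in, Ī = 108.06 in⁴.
Top flange: 6.8 × 1.1, A = 7.48 in², y = 16.45 in, Ī = 0.754233 in⁴.
Transfer each piece to the bottom edge using Ī + A·d² with d = y − 0:
  bottom flange: d = 0.55 in → contributes +3.01693 in⁴
  web: d = 8.5 in → contributes +535.78 in⁴
  top flange: d = 16.45 in → contributes +2024.86 in⁴
Total I = 2563.66 in⁴.

I_base ≈ 2564 in⁴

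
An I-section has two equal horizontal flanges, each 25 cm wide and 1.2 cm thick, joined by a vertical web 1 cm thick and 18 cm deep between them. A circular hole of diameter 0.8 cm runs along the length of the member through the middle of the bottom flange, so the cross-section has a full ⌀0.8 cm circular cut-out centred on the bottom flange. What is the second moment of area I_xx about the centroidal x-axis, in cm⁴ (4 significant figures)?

I_xx ≈ 5976 cm⁴

Treat the section as a set of non-overlapping primitives; coordinates are from the bounding-box lower-left.
Bottom flange: 25 × 1.2, A = 30 cm², y = 0.6 cm, Ī = 3.6 cm⁴.
Web: 1 × 18, A = 18 cm², y = 10.2 cm, Ī = 486 cm⁴.
Top flange: 25 × 1.2, A = 30 cm², y = 19.8 cm, Ī = 3.6 cm⁴.
Hole (subtracted): ⌀0.8, A = 0.502655 cm², y = 0.6 cm, Ī = 0.0201062 cm⁴.
Centroid: ȳ = ΣA·y / ΣA = 10.2623 cm.
Transfer each piece to the centroidal x-axis using Ī + A·d² with d = y − 10.2623:
  bottom flange: d = -9.66227 cm → contributes +2804.38 cm⁴
  web: d = -0.0622665 cm → contributes +486.07 cm⁴
  top flange: d = 9.53773 cm → contributes +2732.65 cm⁴
  hole: d = -9.66227 cm → contributes −46.9477 cm⁴
Total I = 5976.15 cm⁴.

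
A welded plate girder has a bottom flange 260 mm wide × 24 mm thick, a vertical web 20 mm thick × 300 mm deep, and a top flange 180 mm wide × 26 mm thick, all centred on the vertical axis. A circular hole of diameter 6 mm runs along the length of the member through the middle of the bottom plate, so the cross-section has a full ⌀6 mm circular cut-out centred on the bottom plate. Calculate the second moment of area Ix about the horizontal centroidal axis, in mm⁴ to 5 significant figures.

Ix ≈ 3.2942 × 10⁸ mm⁴

Break the section into simple shapes (no overlaps), measuring from the bottom-left corner of the bounding box.
Bottom plate: 260 × 24, A = 6 240 mm², y = 12 mm, Ī = 299 520 mm⁴.
Web plate: 20 × 300, A = 6 000 mm², y = 174 mm, Ī = 45 000 000 mm⁴.
Top plate: 180 × 26, A = 4 680 mm², y = 337 mm, Ī = 263 640 mm⁴.
Hole (subtracted): ⌀6, A = 28.27433 mm², y = 12 mm, Ī = 63.61725 mm⁴.
Centroid: ȳ = ΣA·y / ΣA = 159.5871 mm.
Transfer each piece to the horizontal centroidal axis using Ī + A·d² with d = y − 159.5871:
  bottom plate: d = -147.5871 mm → contributes +136 218 813 mm⁴
  web plate: d = 14.41295 mm → contributes +46 246 398 mm⁴
  top plate: d = 177.4129 mm → contributes +147 568 297 mm⁴
  hole: d = -147.5871 mm → contributes −615933.4 mm⁴
Total I = 329 417 575 mm⁴.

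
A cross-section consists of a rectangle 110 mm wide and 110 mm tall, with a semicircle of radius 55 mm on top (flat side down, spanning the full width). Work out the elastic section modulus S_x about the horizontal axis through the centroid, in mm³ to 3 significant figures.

Decompose the section into non-overlapping parts with the origin at the bottom-left of its bounding rectangle.
Rectangular body: 110 × 110, A = 12 100 mm², y = 55 mm, Ī = 12 200 833 mm⁴.
Semicircular cap: semicircle r = 55, A = 4751.7 mm², y = 133.34 mm, Ī = 1 004 345 mm⁴.
Centroid: ȳ = ΣA·y / ΣA = 77.09 mm.
Transfer each piece to the horizontal axis through the centroid using Ī + A·d² with d = y − 77.09:
  rectangular body: d = -22.09 mm → contributes +18 105 398 mm⁴
  semicircular cap: d = 56.252 mm → contributes +16 040 196 mm⁴
Total I = 34 145 595 mm⁴.
Extreme fibre distance c = 87.91 mm; S = I/c = 388 417 mm³.

S_x ≈ 3.88 × 10⁵ mm³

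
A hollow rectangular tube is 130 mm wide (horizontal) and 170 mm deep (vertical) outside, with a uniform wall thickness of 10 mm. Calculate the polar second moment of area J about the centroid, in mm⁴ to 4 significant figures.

Decompose the section into non-overlapping parts with the origin at the bottom-left of its bounding rectangle.
Outer rectangle: 130 × 170, A = 22 100 mm², y = 85 mm, Ī = 53 224 167 mm⁴.
Inner void (subtracted): 110 × 150, A = 16 500 mm², y = 85 mm, Ī = 30 937 500 mm⁴.
By symmetry the centroid is at mid-height, ȳ = 85 mm.
All pieces are centred on the centroidal x-axis, so I = ΣĪ (holes subtracted) = 22 286 667 mm⁴.
Repeating about the centroidal y-axis gives I_y = 14 486 667 mm⁴.
Polar second moment: J = I_x + I_y = 36 773 333 mm⁴.

J ≈ 3.677 × 10⁷ mm⁴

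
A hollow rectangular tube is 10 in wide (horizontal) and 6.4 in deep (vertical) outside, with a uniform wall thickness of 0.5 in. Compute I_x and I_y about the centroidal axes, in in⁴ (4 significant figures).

I_x ≈ 100.4 in⁴, I_y ≈ 205.3 in⁴

Break the section into simple shapes (no overlaps), measuring from the bottom-left corner of the bounding box.
Outer rectangle: 10 × 6.4, A = 64 in², y = 3.2 in, Ī = 218.453 in⁴.
Inner void (subtracted): 9 × 5.4, A = 48.6 in², y = 3.2 in, Ī = 118.098 in⁴.
By symmetry the centroid is at mid-height, ȳ = 3.2 in.
All pieces are centred on the centroidal x-axis, so I = ΣĪ (holes subtracted) = 100.355 in⁴.
Repeating about the centroidal y-axis gives I_y = 205.283 in⁴.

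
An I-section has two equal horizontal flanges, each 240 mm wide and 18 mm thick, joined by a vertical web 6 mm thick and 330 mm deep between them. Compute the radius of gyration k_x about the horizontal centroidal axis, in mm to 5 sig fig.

Break the section into simple shapes (no overlaps), measuring from the bottom-left corner of the bounding box.
Bottom flange: 240 × 18, A = 4 320 mm², y = 9 mm, Ī = 116 640 mm⁴.
Web: 6 × 330, A = 1 980 mm², y = 183 mm, Ī = 17 968 500 mm⁴.
Top flange: 240 × 18, A = 4 320 mm², y = 357 mm, Ī = 116 640 mm⁴.
By symmetry the centroid is at mid-height, ȳ = 183 mm.
Transfer each piece to the horizontal centroidal axis using Ī + A·d² with d = y − 183:
  bottom flange: d = -174 mm → contributes +130 908 960 mm⁴
  web: d = 0 mm → contributes +17 968 500 mm⁴
  top flange: d = 174 mm → contributes +130 908 960 mm⁴
Total I = 279 786 420 mm⁴.
Radius of gyration: k = √(I/A) = √(279 786 420 / 10 620) = 162.3122 mm.

k_x ≈ 162.31 mm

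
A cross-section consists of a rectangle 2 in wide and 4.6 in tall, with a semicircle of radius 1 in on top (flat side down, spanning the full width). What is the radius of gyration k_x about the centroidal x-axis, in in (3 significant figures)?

k_x ≈ 1.56 in

Decompose the section into non-overlapping parts with the origin at the bottom-left of its bounding rectangle.
Rectangular body: 2 × 4.6, A = 9.2 in², y = 2.3 in, Ī = 16.223 in⁴.
Semicircular cap: semicircle r = 1, A = 1.5708 in², y = 5.0244 in, Ī = 0.10976 in⁴.
Centroid: ȳ = ΣA·y / ΣA = 2.6973 in.
Transfer each piece to the centroidal x-axis using Ī + A·d² with d = y − 2.6973:
  rectangular body: d = -0.39732 in → contributes +17.675 in⁴
  semicircular cap: d = 2.3271 in → contributes +8.6162 in⁴
Total I = 26.291 in⁴.
Radius of gyration: k = √(I/A) = √(26.291 / 10.771) = 1.5624 in.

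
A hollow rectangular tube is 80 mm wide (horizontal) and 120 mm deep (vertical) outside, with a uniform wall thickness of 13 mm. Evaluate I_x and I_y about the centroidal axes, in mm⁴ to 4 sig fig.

I_x ≈ 7.782 × 10⁶ mm⁴, I_y ≈ 3.887 × 10⁶ mm⁴

Decompose the section into non-overlapping parts with the origin at the bottom-left of its bounding rectangle.
Outer rectangle: 80 × 120, A = 9 600 mm², y = 60 mm, Ī = 11 520 000 mm⁴.
Inner void (subtracted): 54 × 94, A = 5 076 mm², y = 60 mm, Ī = 3 737 628 mm⁴.
By symmetry the centroid is at mid-height, ȳ = 60 mm.
All pieces are centred on the centroidal x-axis, so I = ΣĪ (holes subtracted) = 7 782 372 mm⁴.
Repeating about the centroidal y-axis gives I_y = 3 886 532 mm⁴.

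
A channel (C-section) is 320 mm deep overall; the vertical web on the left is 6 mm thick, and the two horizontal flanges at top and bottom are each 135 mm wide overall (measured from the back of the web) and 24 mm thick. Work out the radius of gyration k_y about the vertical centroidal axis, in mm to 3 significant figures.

Split into non-overlapping primitives; take the origin at the lower-left of the bounding box.
Web: 6 × 320, A = 1 920 mm², x = 3 mm, Ī = 5 760 mm⁴.
Top flange (beyond web): 129 × 24, A = 3 096 mm², x = 70.5 mm, Ī = 4 293 378 mm⁴.
Bottom flange (beyond web): 129 × 24, A = 3 096 mm², x = 70.5 mm, Ī = 4 293 378 mm⁴.
Centroid: x̄ = ΣA·x / ΣA = 54.524 mm.
Transfer each piece to the vertical centroidal axis using Ī + A·d² with d = x − 54.524:
  web: d = -51.524 mm → contributes +5 102 762 mm⁴
  top flange (beyond web): d = 15.976 mm → contributes +5 083 611 mm⁴
  bottom flange (beyond web): d = 15.976 mm → contributes +5 083 611 mm⁴
Total I = 15 269 983 mm⁴.
Radius of gyration: k = √(I/A) = √(15 269 983 / 8 112) = 43.387 mm.

k_y ≈ 43.4 mm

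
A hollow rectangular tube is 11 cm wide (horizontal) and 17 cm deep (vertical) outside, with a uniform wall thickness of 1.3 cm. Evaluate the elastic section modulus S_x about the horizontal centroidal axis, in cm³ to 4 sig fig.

Treat the section as a set of non-overlapping primitives; coordinates are from the bounding-box lower-left.
Outer rectangle: 11 × 17, A = 187 cm², y = 8.5 cm, Ī = 4503.58 cm⁴.
Inner void (subtracted): 8.4 × 14.4, A = 120.96 cm², y = 8.5 cm, Ī = 2090.19 cm⁴.
By symmetry the centroid is at mid-height, ȳ = 8.5 cm.
All pieces are centred on the horizontal centroidal axis, so I = ΣĪ (holes subtracted) = 2413.39 cm⁴.
Extreme fibre distance c = 8.5 cm; S = I/c = 283.929 cm³.

S_x ≈ 283.9 cm³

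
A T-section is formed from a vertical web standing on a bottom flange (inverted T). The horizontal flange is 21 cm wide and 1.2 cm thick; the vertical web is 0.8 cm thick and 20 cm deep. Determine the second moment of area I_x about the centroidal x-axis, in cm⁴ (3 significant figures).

Break the section into simple shapes (no overlaps), measuring from the bottom-left corner of the bounding box.
Flange: 21 × 1.2, A = 25.2 cm², y = 0.6 cm, Ī = 3.024 cm⁴.
Web: 0.8 × 20, A = 16 cm², y = 11.2 cm, Ī = 533.33 cm⁴.
Centroid: ȳ = ΣA·y / ΣA = 4.7165 cm.
Transfer each piece to the centroidal x-axis using Ī + A·d² with d = y − 4.7165:
  flange: d = -4.1165 cm → contributes +430.05 cm⁴
  web: d = 6.4835 cm → contributes +1205.9 cm⁴
Total I = 1 636 cm⁴.

I_x ≈ 1640 cm⁴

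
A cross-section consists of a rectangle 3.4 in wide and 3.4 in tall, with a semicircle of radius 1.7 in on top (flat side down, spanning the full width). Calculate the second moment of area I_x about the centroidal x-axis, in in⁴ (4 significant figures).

Split into non-overlapping primitives; take the origin at the lower-left of the bounding box.
Rectangular body: 3.4 × 3.4, A = 11.56 in², y = 1.7 in, Ī = 11.1361 in⁴.
Semicircular cap: semicircle r = 1.7, A = 4.5396 in², y = 4.1215 in, Ī = 0.916701 in⁴.
Centroid: ȳ = ΣA·y / ΣA = 2.38279 in.
Transfer each piece to the centroidal x-axis using Ī + A·d² with d = y − 2.38279:
  rectangular body: d = -0.682791 in → contributes +16.5254 in⁴
  semicircular cap: d = 1.73871 in → contributes +14.6405 in⁴
Total I = 31.1659 in⁴.

I_x ≈ 31.17 in⁴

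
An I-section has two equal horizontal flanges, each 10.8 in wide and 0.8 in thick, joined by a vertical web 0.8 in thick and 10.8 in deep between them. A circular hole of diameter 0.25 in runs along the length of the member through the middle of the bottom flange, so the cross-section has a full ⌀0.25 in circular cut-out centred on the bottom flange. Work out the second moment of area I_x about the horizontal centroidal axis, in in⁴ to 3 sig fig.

I_x ≈ 665 in⁴

Treat the section as a set of non-overlapping primitives; coordinates are from the bounding-box lower-left.
Bottom flange: 10.8 × 0.8, A = 8.64 in², y = 0.4 in, Ī = 0.4608 in⁴.
Web: 0.8 × 10.8, A = 8.64 in², y = 6.2 in, Ī = 83.981 in⁴.
Top flange: 10.8 × 0.8, A = 8.64 in², y = 12 in, Ī = 0.4608 in⁴.
Hole (subtracted): ⌀0.25, A = 0.049087 in², y = 0.4 in, Ī = 0.00019175 in⁴.
Centroid: ȳ = ΣA·y / ΣA = 6.211 in.
Transfer each piece to the horizontal centroidal axis using Ī + A·d² with d = y − 6.211:
  bottom flange: d = -5.811 in → contributes +292.21 in⁴
  web: d = -0.011005 in → contributes +83.982 in⁴
  top flange: d = 5.789 in → contributes +290.01 in⁴
  hole: d = -5.811 in → contributes −1.6578 in⁴
Total I = 664.55 in⁴.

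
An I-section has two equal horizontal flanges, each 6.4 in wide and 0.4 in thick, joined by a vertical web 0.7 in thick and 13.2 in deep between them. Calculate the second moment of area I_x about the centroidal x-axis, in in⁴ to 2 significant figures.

I_x ≈ 370 in⁴

Treat the section as a set of non-overlapping primitives; coordinates are from the bounding-box lower-left.
Bottom flange: 6.4 × 0.4, A = 2.56 in², y = 0.2 in, Ī = 0.03413 in⁴.
Web: 0.7 × 13.2, A = 9.24 in², y = 7 in, Ī = 134.2 in⁴.
Top flange: 6.4 × 0.4, A = 2.56 in², y = 13.8 in, Ī = 0.03413 in⁴.
By symmetry the centroid is at mid-height, ȳ = 7 in.
Transfer each piece to the centroidal x-axis using Ī + A·d² with d = y − 7:
  bottom flange: d = -6.8 in → contributes +118.4 in⁴
  web: d = 0 in → contributes +134.2 in⁴
  top flange: d = 6.8 in → contributes +118.4 in⁴
Total I = 371 in⁴.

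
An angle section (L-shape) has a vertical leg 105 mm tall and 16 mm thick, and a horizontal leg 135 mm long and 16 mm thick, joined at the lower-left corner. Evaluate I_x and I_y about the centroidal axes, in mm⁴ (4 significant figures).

I_x ≈ 3.351 × 10⁶ mm⁴, I_y ≈ 6.349 × 10⁶ mm⁴

Break the section into simple shapes (no overlaps), measuring from the bottom-left corner of the bounding box.
Vertical leg: 16 × 105, A = 1 680 mm², y = 52.5 mm, Ī = 1 543 500 mm⁴.
Horizontal leg (remainder): 119 × 16, A = 1 904 mm², y = 8 mm, Ī = 40618.7 mm⁴.
Centroid: ȳ = ΣA·y / ΣA = 28.8594 mm.
Transfer each piece to the centroidal x-axis using Ī + A·d² with d = y − 28.8594:
  vertical leg: d = 23.6406 mm → contributes +2 482 417 mm⁴
  horizontal leg (remainder): d = -20.8594 mm → contributes +869 075 mm⁴
Total I = 3 351 492 mm⁴.
For the y-axis: x̄ = 43.8594 mm.
Repeating about the centroidal y-axis gives I_y = 6 349 172 mm⁴.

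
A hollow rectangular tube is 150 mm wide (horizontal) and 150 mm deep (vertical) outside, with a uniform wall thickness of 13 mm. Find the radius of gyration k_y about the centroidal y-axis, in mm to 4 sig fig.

Split into non-overlapping primitives; take the origin at the lower-left of the bounding box.
Outer rectangle: 150 × 150, A = 22 500 mm², x = 75 mm, Ī = 42 187 500 mm⁴.
Inner void (subtracted): 124 × 124, A = 15 376 mm², x = 75 mm, Ī = 19 701 781 mm⁴.
By symmetry the centroid is at mid-width, x̄ = 75 mm.
All pieces are centred on the centroidal y-axis, so I = ΣĪ (holes subtracted) = 22 485 719 mm⁴.
Radius of gyration: k = √(I/A) = √(22 485 719 / 7 124) = 56.1813 mm.

k_y ≈ 56.18 mm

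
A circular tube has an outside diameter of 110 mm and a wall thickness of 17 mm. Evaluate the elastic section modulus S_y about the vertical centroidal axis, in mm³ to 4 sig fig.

Decompose the section into non-overlapping parts with the origin at the bottom-left of its bounding rectangle.
Outer circle: ⌀110, A = 9503.32 mm², x = 55 mm, Ī = 7 186 884 mm⁴.
Bore (subtracted): ⌀76, A = 4536.46 mm², x = 55 mm, Ī = 1 637 662 mm⁴.
By symmetry the centroid is at mid-width, x̄ = 55 mm.
All pieces are centred on the vertical centroidal axis, so I = ΣĪ (holes subtracted) = 5 549 222 mm⁴.
Extreme fibre distance c = 55 mm; S = I/c = 100 895 mm³.

S_y ≈ 1.009 × 10⁵ mm³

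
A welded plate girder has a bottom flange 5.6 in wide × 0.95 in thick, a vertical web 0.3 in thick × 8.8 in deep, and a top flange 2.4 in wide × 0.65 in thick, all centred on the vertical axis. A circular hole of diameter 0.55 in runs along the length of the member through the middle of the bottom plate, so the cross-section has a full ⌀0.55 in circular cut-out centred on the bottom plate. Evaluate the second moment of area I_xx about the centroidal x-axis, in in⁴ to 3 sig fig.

I_xx ≈ 140 in⁴

Decompose the section into non-overlapping parts with the origin at the bottom-left of its bounding rectangle.
Bottom plate: 5.6 × 0.95, A = 5.32 in², y = 0.475 in, Ī = 0.40011 in⁴.
Web plate: 0.3 × 8.8, A = 2.64 in², y = 5.35 in, Ī = 17.037 in⁴.
Top plate: 2.4 × 0.65, A = 1.56 in², y = 10.075 in, Ī = 0.054925 in⁴.
Hole (subtracted): ⌀0.55, A = 0.23758 in², y = 0.475 in, Ī = 0.0044918 in⁴.
Centroid: ȳ = ΣA·y / ΣA = 3.4749 in.
Transfer each piece to the centroidal x-axis using Ī + A·d² with d = y − 3.4749:
  bottom plate: d = -2.9999 in → contributes +48.276 in⁴
  web plate: d = 1.8751 in → contributes +26.319 in⁴
  top plate: d = 6.6001 in → contributes +68.011 in⁴
  hole: d = -2.9999 in → contributes −2.1425 in⁴
Total I = 140.46 in⁴.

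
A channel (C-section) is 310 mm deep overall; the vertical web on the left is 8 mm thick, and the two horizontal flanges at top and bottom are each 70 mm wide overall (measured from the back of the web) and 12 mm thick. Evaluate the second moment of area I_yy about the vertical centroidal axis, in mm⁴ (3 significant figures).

I_yy ≈ 1.63 × 10⁶ mm⁴

Treat the section as a set of non-overlapping primitives; coordinates are from the bounding-box lower-left.
Web: 8 × 310, A = 2 480 mm², x = 4 mm, Ī = 13 227 mm⁴.
Top flange (beyond web): 62 × 12, A = 744 mm², x = 39 mm, Ī = 238 328 mm⁴.
Bottom flange (beyond web): 62 × 12, A = 744 mm², x = 39 mm, Ī = 238 328 mm⁴.
Centroid: x̄ = ΣA·x / ΣA = 17.125 mm.
Transfer each piece to the vertical centroidal axis using Ī + A·d² with d = x − 17.125:
  web: d = -13.125 mm → contributes +440 445 mm⁴
  top flange (beyond web): d = 21.875 mm → contributes +594 344 mm⁴
  bottom flange (beyond web): d = 21.875 mm → contributes +594 344 mm⁴
Total I = 1 629 133 mm⁴.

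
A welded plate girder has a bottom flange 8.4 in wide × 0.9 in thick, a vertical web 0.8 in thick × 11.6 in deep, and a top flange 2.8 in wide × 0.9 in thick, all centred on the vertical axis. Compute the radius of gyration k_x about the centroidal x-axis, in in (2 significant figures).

k_x ≈ 4.8 in

Break the section into simple shapes (no overlaps), measuring from the bottom-left corner of the bounding box.
Bottom plate: 8.4 × 0.9, A = 7.56 in², y = 0.45 in, Ī = 0.5103 in⁴.
Web plate: 0.8 × 11.6, A = 9.28 in², y = 6.7 in, Ī = 104.1 in⁴.
Top plate: 2.8 × 0.9, A = 2.52 in², y = 12.95 in, Ī = 0.1701 in⁴.
Centroid: ȳ = ΣA·y / ΣA = 5.073 in.
Transfer each piece to the centroidal x-axis using Ī + A·d² with d = y − 5.073:
  bottom plate: d = -4.623 in → contributes +162.1 in⁴
  web plate: d = 1.627 in → contributes +128.6 in⁴
  top plate: d = 7.877 in → contributes +156.5 in⁴
Total I = 447.2 in⁴.
Radius of gyration: k = √(I/A) = √(447.2 / 19.36) = 4.806 in.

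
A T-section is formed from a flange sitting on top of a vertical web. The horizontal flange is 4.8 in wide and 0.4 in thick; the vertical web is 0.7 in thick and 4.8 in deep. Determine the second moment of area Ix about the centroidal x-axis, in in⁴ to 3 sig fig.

Ix ≈ 14.7 in⁴

Treat the section as a set of non-overlapping primitives; coordinates are from the bounding-box lower-left.
Flange: 4.8 × 0.4, A = 1.92 in², y = 5 in, Ī = 0.0256 in⁴.
Web: 0.7 × 4.8, A = 3.36 in², y = 2.4 in, Ī = 6.4512 in⁴.
Centroid: ȳ = ΣA·y / ΣA = 3.3455 in.
Transfer each piece to the centroidal x-axis using Ī + A·d² with d = y − 3.3455:
  flange: d = 1.6545 in → contributes +5.2816 in⁴
  web: d = -0.94545 in → contributes +9.4547 in⁴
Total I = 14.736 in⁴.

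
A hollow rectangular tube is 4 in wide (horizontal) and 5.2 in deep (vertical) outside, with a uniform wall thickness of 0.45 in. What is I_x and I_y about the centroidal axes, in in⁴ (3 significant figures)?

Split into non-overlapping primitives; take the origin at the lower-left of the bounding box.
Outer rectangle: 4 × 5.2, A = 20.8 in², y = 2.6 in, Ī = 46.869 in⁴.
Inner void (subtracted): 3.1 × 4.3, A = 13.33 in², y = 2.6 in, Ī = 20.539 in⁴.
By symmetry the centroid is at mid-height, ȳ = 2.6 in.
All pieces are centred on the centroidal x-axis, so I = ΣĪ (holes subtracted) = 26.33 in⁴.
Repeating about the centroidal y-axis gives I_y = 17.058 in⁴.

I_x ≈ 26.3 in⁴, I_y ≈ 17.1 in⁴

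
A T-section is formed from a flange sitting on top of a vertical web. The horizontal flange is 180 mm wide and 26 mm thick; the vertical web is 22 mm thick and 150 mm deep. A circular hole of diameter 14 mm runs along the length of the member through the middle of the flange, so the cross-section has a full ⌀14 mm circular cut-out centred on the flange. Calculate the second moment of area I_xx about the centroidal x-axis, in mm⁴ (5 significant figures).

I_xx ≈ 2.1229 × 10⁷ mm⁴

Treat the section as a set of non-overlapping primitives; coordinates are from the bounding-box lower-left.
Flange: 180 × 26, A = 4 680 mm², y = 163 mm, Ī = 263 640 mm⁴.
Web: 22 × 150, A = 3 300 mm², y = 75 mm, Ī = 6 187 500 mm⁴.
Hole (subtracted): ⌀14, A = 153.938 mm², y = 163 mm, Ī = 1885.741 mm⁴.
Centroid: ȳ = ΣA·y / ΣA = 125.8932 mm.
Transfer each piece to the centroidal x-axis using Ī + A·d² with d = y − 125.8932:
  flange: d = 37.10679 mm → contributes +6 707 595 mm⁴
  web: d = -50.89321 mm → contributes +14 734 894 mm⁴
  hole: d = 37.10679 mm → contributes −213845.1 mm⁴
Total I = 21 228 644 mm⁴.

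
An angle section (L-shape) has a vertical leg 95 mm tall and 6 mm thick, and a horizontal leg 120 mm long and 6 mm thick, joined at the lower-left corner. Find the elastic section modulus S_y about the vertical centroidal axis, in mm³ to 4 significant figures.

S_y ≈ 2.209 × 10⁴ mm³

Break the section into simple shapes (no overlaps), measuring from the bottom-left corner of the bounding box.
Vertical leg: 6 × 95, A = 570 mm², x = 3 mm, Ī = 1 710 mm⁴.
Horizontal leg (remainder): 114 × 6, A = 684 mm², x = 63 mm, Ī = 740 772 mm⁴.
Centroid: x̄ = ΣA·x / ΣA = 35.7273 mm.
Transfer each piece to the vertical centroidal axis using Ī + A·d² with d = x − 35.7273:
  vertical leg: d = -32.7273 mm → contributes +612 222 mm⁴
  horizontal leg (remainder): d = 27.2727 mm → contributes +1 249 532 mm⁴
Total I = 1 861 755 mm⁴.
Extreme fibre distance c = 84.2727 mm; S = I/c = 22 092 mm³.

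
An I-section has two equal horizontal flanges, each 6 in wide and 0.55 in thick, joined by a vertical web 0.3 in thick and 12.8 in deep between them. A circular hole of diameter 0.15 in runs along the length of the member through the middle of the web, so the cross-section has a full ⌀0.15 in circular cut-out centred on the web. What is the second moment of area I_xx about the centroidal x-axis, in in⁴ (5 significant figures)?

I_xx ≈ 346.66 in⁴

Break the section into simple shapes (no overlaps), measuring from the bottom-left corner of the bounding box.
Bottom flange: 6 × 0.55, A = 3.3 in², y = 0.275 in, Ī = 0.0831875 in⁴.
Web: 0.3 × 12.8, A = 3.84 in², y = 6.95 in, Ī = 52.4288 in⁴.
Top flange: 6 × 0.55, A = 3.3 in², y = 13.625 in, Ī = 0.0831875 in⁴.
Hole (subtracted): ⌀0.15, A = 0.01767146 in², y = 6.95 in, Ī = 0.00002485049 in⁴.
By symmetry the centroid is at mid-height, ȳ = 6.95 in.
Transfer each piece to the centroidal x-axis using Ī + A·d² with d = y − 6.95:
  bottom flange: d = -6.675 in → contributes +147.1168 in⁴
  web: d = 0 in → contributes +52.4288 in⁴
  top flange: d = 6.675 in → contributes +147.1168 in⁴
  hole: d = 0 in → contributes −0.00002485049 in⁴
Total I = 346.6623 in⁴.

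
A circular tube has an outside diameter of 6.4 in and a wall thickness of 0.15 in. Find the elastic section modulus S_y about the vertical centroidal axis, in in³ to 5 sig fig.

S_y ≈ 4.4967 in³

Treat the section as a set of non-overlapping primitives; coordinates are from the bounding-box lower-left.
Outer circle: ⌀6.4, A = 32.16991 in², x = 3.2 in, Ī = 82.35497 in⁴.
Bore (subtracted): ⌀6.1, A = 29.22467 in², x = 3.2 in, Ī = 67.96561 in⁴.
By symmetry the centroid is at mid-width, x̄ = 3.2 in.
All pieces are centred on the vertical centroidal axis, so I = ΣĪ (holes subtracted) = 14.38935 in⁴.
Extreme fibre distance c = 3.2 in; S = I/c = 4.496673 in³.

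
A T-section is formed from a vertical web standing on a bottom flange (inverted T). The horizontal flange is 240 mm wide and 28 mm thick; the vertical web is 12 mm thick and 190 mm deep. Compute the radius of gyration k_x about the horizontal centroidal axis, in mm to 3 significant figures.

Decompose the section into non-overlapping parts with the origin at the bottom-left of its bounding rectangle.
Flange: 240 × 28, A = 6 720 mm², y = 14 mm, Ī = 439 040 mm⁴.
Web: 12 × 190, A = 2 280 mm², y = 123 mm, Ī = 6 859 000 mm⁴.
Centroid: ȳ = ΣA·y / ΣA = 41.613 mm.
Transfer each piece to the horizontal centroidal axis using Ī + A·d² with d = y − 41.613:
  flange: d = -27.613 mm → contributes +5 563 014 mm⁴
  web: d = 81.387 mm → contributes +21 961 240 mm⁴
Total I = 27 524 254 mm⁴.
Radius of gyration: k = √(I/A) = √(27 524 254 / 9 000) = 55.301 mm.

k_x ≈ 55.3 mm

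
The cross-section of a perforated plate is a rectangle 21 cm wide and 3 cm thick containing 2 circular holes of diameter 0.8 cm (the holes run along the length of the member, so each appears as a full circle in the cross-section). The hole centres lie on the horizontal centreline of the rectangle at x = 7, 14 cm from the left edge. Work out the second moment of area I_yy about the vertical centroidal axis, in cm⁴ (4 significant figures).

Treat the section as a set of non-overlapping primitives; coordinates are from the bounding-box lower-left.
Plate: 21 × 3, A = 63 cm², x = 10.5 cm, Ī = 2315.25 cm⁴.
Hole 1 (subtracted): ⌀0.8, A = 0.502655 cm², x = 7 cm, Ī = 0.0201062 cm⁴.
Hole 2 (subtracted): ⌀0.8, A = 0.502655 cm², x = 14 cm, Ī = 0.0201062 cm⁴.
By symmetry the centroid is at mid-width, x̄ = 10.5 cm.
Transfer each piece to the vertical centroidal axis using Ī + A·d² with d = x − 10.5:
  plate: d = 0 cm → contributes +2315.25 cm⁴
  hole 1: d = -3.5 cm → contributes −6.17763 cm⁴
  hole 2: d = 3.5 cm → contributes −6.17763 cm⁴
Total I = 2302.89 cm⁴.

I_yy ≈ 2303 cm⁴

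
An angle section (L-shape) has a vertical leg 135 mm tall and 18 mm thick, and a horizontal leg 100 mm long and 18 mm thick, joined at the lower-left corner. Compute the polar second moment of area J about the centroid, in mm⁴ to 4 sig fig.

J ≈ 1.006 × 10⁷ mm⁴

Split into non-overlapping primitives; take the origin at the lower-left of the bounding box.
Vertical leg: 18 × 135, A = 2 430 mm², y = 67.5 mm, Ī = 3 690 563 mm⁴.
Horizontal leg (remainder): 82 × 18, A = 1 476 mm², y = 9 mm, Ī = 39 852 mm⁴.
Centroid: ȳ = ΣA·y / ΣA = 45.394 mm.
Transfer each piece to the centroidal x-axis using Ī + A·d² with d = y − 45.394:
  vertical leg: d = 22.106 mm → contributes +4 878 042 mm⁴
  horizontal leg (remainder): d = -36.394 mm → contributes +1 994 849 mm⁴
Total I = 6 872 892 mm⁴.
For the y-axis: x̄ = 27.894 mm.
Repeating about the centroidal y-axis gives I_y = 3 188 284 mm⁴.
Polar second moment: J = I_x + I_y = 10 061 176 mm⁴.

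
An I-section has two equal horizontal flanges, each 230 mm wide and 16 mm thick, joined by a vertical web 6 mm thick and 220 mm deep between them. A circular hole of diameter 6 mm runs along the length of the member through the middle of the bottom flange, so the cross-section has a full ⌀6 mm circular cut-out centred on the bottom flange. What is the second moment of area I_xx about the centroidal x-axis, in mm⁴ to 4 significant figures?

I_xx ≈ 1.076 × 10⁸ mm⁴

Decompose the section into non-overlapping parts with the origin at the bottom-left of its bounding rectangle.
Bottom flange: 230 × 16, A = 3 680 mm², y = 8 mm, Ī = 78506.7 mm⁴.
Web: 6 × 220, A = 1 320 mm², y = 126 mm, Ī = 5 324 000 mm⁴.
Top flange: 230 × 16, A = 3 680 mm², y = 244 mm, Ī = 78506.7 mm⁴.
Hole (subtracted): ⌀6, A = 28.2743 mm², y = 8 mm, Ī = 63.6173 mm⁴.
Centroid: ȳ = ΣA·y / ΣA = 126.386 mm.
Transfer each piece to the centroidal x-axis using Ī + A·d² with d = y − 126.386:
  bottom flange: d = -118.386 mm → contributes +51 654 287 mm⁴
  web: d = -0.385631 mm → contributes +5 324 196 mm⁴
  top flange: d = 117.614 mm → contributes +50 984 461 mm⁴
  hole: d = -118.386 mm → contributes −396 333 mm⁴
Total I = 107 566 611 mm⁴.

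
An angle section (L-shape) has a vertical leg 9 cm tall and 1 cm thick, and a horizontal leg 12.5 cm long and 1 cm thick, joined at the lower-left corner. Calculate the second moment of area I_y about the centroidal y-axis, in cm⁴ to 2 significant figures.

I_y ≈ 320 cm⁴

Split into non-overlapping primitives; take the origin at the lower-left of the bounding box.
Vertical leg: 1 × 9, A = 9 cm², x = 0.5 cm, Ī = 0.75 cm⁴.
Horizontal leg (remainder): 11.5 × 1, A = 11.5 cm², x = 6.75 cm, Ī = 126.7 cm⁴.
Centroid: x̄ = ΣA·x / ΣA = 4.006 cm.
Transfer each piece to the centroidal y-axis using Ī + A·d² with d = x − 4.006:
  vertical leg: d = -3.506 cm → contributes +111.4 cm⁴
  horizontal leg (remainder): d = 2.744 cm → contributes +213.3 cm⁴
Total I = 324.7 cm⁴.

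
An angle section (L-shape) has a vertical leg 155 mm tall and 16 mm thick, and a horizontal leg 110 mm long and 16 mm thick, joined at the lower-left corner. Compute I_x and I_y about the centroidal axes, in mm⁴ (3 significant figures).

I_x ≈ 9.52 × 10⁶ mm⁴, I_y ≈ 3.99 × 10⁶ mm⁴

Break the section into simple shapes (no overlaps), measuring from the bottom-left corner of the bounding box.
Vertical leg: 16 × 155, A = 2 480 mm², y = 77.5 mm, Ī = 4 965 167 mm⁴.
Horizontal leg (remainder): 94 × 16, A = 1 504 mm², y = 8 mm, Ī = 32 085 mm⁴.
Centroid: ȳ = ΣA·y / ΣA = 51.263 mm.
Transfer each piece to the centroidal x-axis using Ī + A·d² with d = y − 51.263:
  vertical leg: d = 26.237 mm → contributes +6 672 343 mm⁴
  horizontal leg (remainder): d = -43.263 mm → contributes +2 847 110 mm⁴
Total I = 9 519 452 mm⁴.
For the y-axis: x̄ = 28.763 mm.
Repeating about the centroidal y-axis gives I_y = 3 992 432 mm⁴.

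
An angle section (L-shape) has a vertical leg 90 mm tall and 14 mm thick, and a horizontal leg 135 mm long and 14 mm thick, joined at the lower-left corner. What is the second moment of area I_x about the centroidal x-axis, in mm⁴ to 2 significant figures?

I_x ≈ 1.9 × 10⁶ mm⁴

Treat the section as a set of non-overlapping primitives; coordinates are from the bounding-box lower-left.
Vertical leg: 14 × 90, A = 1 260 mm², y = 45 mm, Ī = 850 500 mm⁴.
Horizontal leg (remainder): 121 × 14, A = 1 694 mm², y = 7 mm, Ī = 27 669 mm⁴.
Centroid: ȳ = ΣA·y / ΣA = 23.21 mm.
Transfer each piece to the centroidal x-axis using Ī + A·d² with d = y − 23.21:
  vertical leg: d = 21.79 mm → contributes +1 448 834 mm⁴
  horizontal leg (remainder): d = -16.21 mm → contributes +472 710 mm⁴
Total I = 1 921 544 mm⁴.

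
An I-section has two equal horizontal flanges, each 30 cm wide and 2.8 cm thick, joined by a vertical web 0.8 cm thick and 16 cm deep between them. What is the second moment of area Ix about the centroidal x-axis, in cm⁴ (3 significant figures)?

Ix ≈ 1.52 × 10⁴ cm⁴

Split into non-overlapping primitives; take the origin at the lower-left of the bounding box.
Bottom flange: 30 × 2.8, A = 84 cm², y = 1.4 cm, Ī = 54.88 cm⁴.
Web: 0.8 × 16, A = 12.8 cm², y = 10.8 cm, Ī = 273.07 cm⁴.
Top flange: 30 × 2.8, A = 84 cm², y = 20.2 cm, Ī = 54.88 cm⁴.
By symmetry the centroid is at mid-height, ȳ = 10.8 cm.
Transfer each piece to the centroidal x-axis using Ī + A·d² with d = y − 10.8:
  bottom flange: d = -9.4 cm → contributes +7477.1 cm⁴
  web: d = 0 cm → contributes +273.07 cm⁴
  top flange: d = 9.4 cm → contributes +7477.1 cm⁴
Total I = 15 227 cm⁴.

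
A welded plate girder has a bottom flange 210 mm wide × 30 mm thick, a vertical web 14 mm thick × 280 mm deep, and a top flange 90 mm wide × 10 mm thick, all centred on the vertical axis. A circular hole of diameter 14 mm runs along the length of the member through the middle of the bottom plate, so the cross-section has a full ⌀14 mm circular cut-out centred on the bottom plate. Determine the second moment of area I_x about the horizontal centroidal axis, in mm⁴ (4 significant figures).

Break the section into simple shapes (no overlaps), measuring from the bottom-left corner of the bounding box.
Bottom plate: 210 × 30, A = 6 300 mm², y = 15 mm, Ī = 472 500 mm⁴.
Web plate: 14 × 280, A = 3 920 mm², y = 170 mm, Ī = 25 610 667 mm⁴.
Top plate: 90 × 10, A = 900 mm², y = 315 mm, Ī = 7 500 mm⁴.
Hole (subtracted): ⌀14, A = 153.938 mm², y = 15 mm, Ī = 1885.74 mm⁴.
Centroid: ȳ = ΣA·y / ΣA = 95.0287 mm.
Transfer each piece to the horizontal centroidal axis using Ī + A·d² with d = y − 95.0287:
  bottom plate: d = -80.0287 mm → contributes +40 821 464 mm⁴
  web plate: d = 74.9713 mm → contributes +47 643 777 mm⁴
  top plate: d = 219.971 mm → contributes +43 556 124 mm⁴
  hole: d = -80.0287 mm → contributes −987 797 mm⁴
Total I = 131 033 568 mm⁴.

I_x ≈ 1.310 × 10⁸ mm⁴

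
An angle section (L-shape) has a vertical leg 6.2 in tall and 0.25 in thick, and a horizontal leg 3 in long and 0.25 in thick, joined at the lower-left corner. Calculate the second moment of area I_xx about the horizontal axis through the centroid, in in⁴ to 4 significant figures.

I_xx ≈ 9.184 in⁴

Break the section into simple shapes (no overlaps), measuring from the bottom-left corner of the bounding box.
Vertical leg: 0.25 × 6.2, A = 1.55 in², y = 3.1 in, Ī = 4.96517 in⁴.
Horizontal leg (remainder): 2.75 × 0.25, A = 0.6875 in², y = 0.125 in, Ī = 0.00358073 in⁴.
Centroid: ȳ = ΣA·y / ΣA = 2.18589 in.
Transfer each piece to the horizontal axis through the centroid using Ī + A·d² with d = y − 2.18589:
  vertical leg: d = 0.914106 in → contributes +6.26033 in⁴
  horizontal leg (remainder): d = -2.06089 in → contributes +2.92359 in⁴
Total I = 9.18392 in⁴.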